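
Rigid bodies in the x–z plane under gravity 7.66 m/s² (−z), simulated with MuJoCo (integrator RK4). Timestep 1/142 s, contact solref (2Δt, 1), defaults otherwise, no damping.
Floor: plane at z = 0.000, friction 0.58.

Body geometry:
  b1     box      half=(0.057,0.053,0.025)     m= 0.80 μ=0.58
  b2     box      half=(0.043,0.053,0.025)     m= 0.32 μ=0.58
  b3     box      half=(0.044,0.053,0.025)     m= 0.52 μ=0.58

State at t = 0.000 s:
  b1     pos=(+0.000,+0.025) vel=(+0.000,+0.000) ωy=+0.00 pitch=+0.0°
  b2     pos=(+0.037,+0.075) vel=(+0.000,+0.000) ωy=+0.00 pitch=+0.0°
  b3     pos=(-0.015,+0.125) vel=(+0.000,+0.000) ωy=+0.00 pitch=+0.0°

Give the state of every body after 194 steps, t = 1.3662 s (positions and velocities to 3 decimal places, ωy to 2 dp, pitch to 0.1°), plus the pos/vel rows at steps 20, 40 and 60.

State at t = 1.3662 s:
  b1     pos=(+0.000,+0.025) vel=(+0.000,+0.000) ωy=+0.00 pitch=+0.0°
  b2     pos=(+0.037,+0.075) vel=(+0.000,+0.000) ωy=+0.00 pitch=+0.0°
  b3     pos=(-0.121,+0.025) vel=(+0.000,+0.000) ωy=+0.00 pitch=+180.0°

Key-timestep trajectory:
   step    t(s)  b1.x    b1.z    b1.vx   b1.vz   b2.x    b2.z    b2.vx   b2.vz   b3.x    b3.z    b3.vx   b3.vz 
     20  0.1408   +0.000  +0.025  +0.000  +0.000   +0.037  +0.075  +0.000  +0.000   -0.026  +0.117  -0.160  -0.174
     40  0.2817   +0.000  +0.025  +0.000  +0.000   +0.037  +0.075  +0.000  +0.000   -0.062  +0.093  -0.353  -0.058
     60  0.4225   +0.000  +0.025  +0.000  +0.000   +0.037  +0.075  +0.000  +0.000   -0.115  +0.036  -0.381  -0.906


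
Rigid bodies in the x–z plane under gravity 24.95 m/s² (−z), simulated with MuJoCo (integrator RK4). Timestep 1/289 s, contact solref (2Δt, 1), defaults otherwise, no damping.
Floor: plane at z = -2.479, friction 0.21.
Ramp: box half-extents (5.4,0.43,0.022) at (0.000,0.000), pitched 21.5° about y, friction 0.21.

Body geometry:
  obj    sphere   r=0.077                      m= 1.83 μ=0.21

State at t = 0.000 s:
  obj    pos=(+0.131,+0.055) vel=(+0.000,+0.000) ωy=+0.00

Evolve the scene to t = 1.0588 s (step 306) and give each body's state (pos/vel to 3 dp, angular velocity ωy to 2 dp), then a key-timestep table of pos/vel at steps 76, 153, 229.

State at t = 1.0588 s:
  obj    pos=(+3.538,-1.287) vel=(+6.435,-2.535) ωy=+89.80

Key-timestep trajectory:
   step    t(s)  obj.x    obj.z    obj.vx   obj.vz 
     76  0.2630   +0.341  -0.028  +1.598  -0.630
    153  0.5294   +0.983  -0.281  +3.217  -1.267
    229  0.7924   +2.039  -0.697  +4.816  -1.897


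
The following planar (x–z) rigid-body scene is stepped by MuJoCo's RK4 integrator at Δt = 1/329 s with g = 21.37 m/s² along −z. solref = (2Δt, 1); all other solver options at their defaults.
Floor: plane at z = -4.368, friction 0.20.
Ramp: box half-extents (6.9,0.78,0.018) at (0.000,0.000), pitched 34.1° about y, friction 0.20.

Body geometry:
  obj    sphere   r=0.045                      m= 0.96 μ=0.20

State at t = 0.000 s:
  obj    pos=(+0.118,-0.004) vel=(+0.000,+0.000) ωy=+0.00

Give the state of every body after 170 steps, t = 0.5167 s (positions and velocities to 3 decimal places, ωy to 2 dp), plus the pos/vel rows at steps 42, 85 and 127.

State at t = 0.5167 s:
  obj    pos=(+1.064,-0.645) vel=(+3.662,-2.479) ωy=+98.23

Key-timestep trajectory:
   step    t(s)  obj.x    obj.z    obj.vx   obj.vz 
     42  0.1277   +0.176  -0.043  +0.905  -0.613
     85  0.2584   +0.355  -0.164  +1.831  -1.240
    127  0.3860   +0.646  -0.361  +2.736  -1.852


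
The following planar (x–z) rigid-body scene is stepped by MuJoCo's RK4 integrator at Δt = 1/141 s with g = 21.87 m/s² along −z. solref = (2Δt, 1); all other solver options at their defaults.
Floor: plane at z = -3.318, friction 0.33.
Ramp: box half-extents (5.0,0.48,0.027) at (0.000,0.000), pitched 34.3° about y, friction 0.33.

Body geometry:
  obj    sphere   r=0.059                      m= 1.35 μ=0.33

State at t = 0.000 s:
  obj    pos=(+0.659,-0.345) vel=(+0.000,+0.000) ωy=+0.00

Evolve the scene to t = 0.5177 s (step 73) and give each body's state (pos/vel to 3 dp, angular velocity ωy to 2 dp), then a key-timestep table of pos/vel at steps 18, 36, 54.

State at t = 0.5177 s:
  obj    pos=(+1.634,-1.010) vel=(+3.765,-2.568) ωy=+77.20

Key-timestep trajectory:
   step    t(s)  obj.x    obj.z    obj.vx   obj.vz 
     18  0.1277   +0.718  -0.386  +0.929  -0.633
     36  0.2553   +0.896  -0.507  +1.857  -1.267
     54  0.3830   +1.192  -0.709  +2.785  -1.900


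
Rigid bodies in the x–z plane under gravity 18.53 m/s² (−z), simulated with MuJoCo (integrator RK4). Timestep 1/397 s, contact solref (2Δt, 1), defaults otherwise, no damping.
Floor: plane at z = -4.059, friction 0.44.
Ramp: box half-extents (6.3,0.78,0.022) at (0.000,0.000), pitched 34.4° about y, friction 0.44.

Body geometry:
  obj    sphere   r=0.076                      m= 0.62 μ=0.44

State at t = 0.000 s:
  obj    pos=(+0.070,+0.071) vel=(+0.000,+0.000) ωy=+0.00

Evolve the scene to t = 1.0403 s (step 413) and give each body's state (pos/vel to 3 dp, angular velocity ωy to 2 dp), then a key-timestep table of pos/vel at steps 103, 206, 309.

State at t = 1.0403 s:
  obj    pos=(+3.409,-2.215) vel=(+6.419,-4.395) ωy=+102.35

Key-timestep trajectory:
   step    t(s)  obj.x    obj.z    obj.vx   obj.vz 
    103  0.2594   +0.278  -0.071  +1.601  -1.096
    206  0.5189   +0.901  -0.498  +3.202  -2.192
    309  0.7783   +1.939  -1.209  +4.802  -3.288


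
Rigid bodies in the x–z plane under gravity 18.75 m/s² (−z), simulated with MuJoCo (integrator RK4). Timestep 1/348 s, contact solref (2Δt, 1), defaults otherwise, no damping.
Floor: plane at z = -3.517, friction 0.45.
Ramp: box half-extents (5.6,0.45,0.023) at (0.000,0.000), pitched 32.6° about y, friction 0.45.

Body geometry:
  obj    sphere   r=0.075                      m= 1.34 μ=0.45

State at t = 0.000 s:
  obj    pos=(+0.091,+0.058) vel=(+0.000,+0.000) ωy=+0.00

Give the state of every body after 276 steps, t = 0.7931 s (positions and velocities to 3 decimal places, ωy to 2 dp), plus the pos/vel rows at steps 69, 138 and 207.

State at t = 0.7931 s:
  obj    pos=(+2.003,-1.165) vel=(+4.821,-3.083) ωy=+76.30

Key-timestep trajectory:
   step    t(s)  obj.x    obj.z    obj.vx   obj.vz 
     69  0.1983   +0.211  -0.018  +1.205  -0.771
    138  0.3966   +0.569  -0.248  +2.411  -1.542
    207  0.5948   +1.167  -0.630  +3.616  -2.313


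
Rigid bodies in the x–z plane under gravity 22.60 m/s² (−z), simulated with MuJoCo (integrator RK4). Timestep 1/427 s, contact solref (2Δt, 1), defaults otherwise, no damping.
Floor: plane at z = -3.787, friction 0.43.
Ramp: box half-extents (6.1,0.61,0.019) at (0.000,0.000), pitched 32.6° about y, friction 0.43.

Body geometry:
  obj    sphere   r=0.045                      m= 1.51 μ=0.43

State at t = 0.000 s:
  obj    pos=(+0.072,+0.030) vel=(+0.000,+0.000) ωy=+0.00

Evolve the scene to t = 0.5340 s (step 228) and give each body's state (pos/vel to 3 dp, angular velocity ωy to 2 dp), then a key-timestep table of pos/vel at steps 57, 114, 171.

State at t = 0.5340 s:
  obj    pos=(+1.117,-0.638) vel=(+3.912,-2.502) ωy=+103.19

Key-timestep trajectory:
   step    t(s)  obj.x    obj.z    obj.vx   obj.vz 
     57  0.1335   +0.137  -0.012  +0.978  -0.626
    114  0.2670   +0.333  -0.137  +1.956  -1.251
    171  0.4005   +0.660  -0.346  +2.934  -1.877


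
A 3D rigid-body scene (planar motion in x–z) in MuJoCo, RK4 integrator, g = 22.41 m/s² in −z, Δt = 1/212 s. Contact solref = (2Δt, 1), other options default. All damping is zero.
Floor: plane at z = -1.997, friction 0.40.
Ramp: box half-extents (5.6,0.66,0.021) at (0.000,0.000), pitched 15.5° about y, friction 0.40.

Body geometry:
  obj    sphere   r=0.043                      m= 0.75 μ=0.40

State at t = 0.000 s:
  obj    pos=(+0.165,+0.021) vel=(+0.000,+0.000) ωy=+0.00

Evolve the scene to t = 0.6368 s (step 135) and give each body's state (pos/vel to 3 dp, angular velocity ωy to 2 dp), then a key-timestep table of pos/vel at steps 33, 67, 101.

State at t = 0.6368 s:
  obj    pos=(+1.001,-0.211) vel=(+2.625,-0.728) ωy=+63.33

Key-timestep trajectory:
   step    t(s)  obj.x    obj.z    obj.vx   obj.vz 
     33  0.1557   +0.215  +0.007  +0.642  -0.178
     67  0.3160   +0.371  -0.036  +1.303  -0.361
    101  0.4764   +0.633  -0.109  +1.964  -0.545


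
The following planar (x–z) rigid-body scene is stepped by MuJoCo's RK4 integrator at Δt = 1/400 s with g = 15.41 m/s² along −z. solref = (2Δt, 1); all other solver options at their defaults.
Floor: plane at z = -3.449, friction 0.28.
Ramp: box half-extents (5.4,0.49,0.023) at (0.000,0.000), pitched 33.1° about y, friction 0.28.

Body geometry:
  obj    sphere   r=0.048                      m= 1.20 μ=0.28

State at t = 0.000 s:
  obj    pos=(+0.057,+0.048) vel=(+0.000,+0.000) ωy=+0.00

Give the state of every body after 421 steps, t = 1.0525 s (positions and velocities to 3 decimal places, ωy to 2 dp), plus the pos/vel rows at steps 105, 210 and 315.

State at t = 1.0525 s:
  obj    pos=(+2.846,-1.771) vel=(+5.300,-3.455) ωy=+131.79

Key-timestep trajectory:
   step    t(s)  obj.x    obj.z    obj.vx   obj.vz 
    105  0.2625   +0.230  -0.065  +1.322  -0.862
    210  0.5250   +0.751  -0.405  +2.644  -1.724
    315  0.7875   +1.618  -0.970  +3.966  -2.585


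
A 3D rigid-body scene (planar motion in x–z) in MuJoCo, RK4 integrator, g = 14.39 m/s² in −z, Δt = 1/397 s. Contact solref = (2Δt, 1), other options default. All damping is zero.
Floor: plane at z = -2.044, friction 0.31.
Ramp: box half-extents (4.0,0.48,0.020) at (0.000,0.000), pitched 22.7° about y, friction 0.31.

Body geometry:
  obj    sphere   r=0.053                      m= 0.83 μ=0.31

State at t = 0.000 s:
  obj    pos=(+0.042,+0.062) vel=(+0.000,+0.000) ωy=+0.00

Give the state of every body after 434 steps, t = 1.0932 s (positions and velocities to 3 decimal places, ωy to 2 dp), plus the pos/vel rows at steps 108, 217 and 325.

State at t = 1.0932 s:
  obj    pos=(+2.229,-0.853) vel=(+4.000,-1.673) ωy=+81.81

Key-timestep trajectory:
   step    t(s)  obj.x    obj.z    obj.vx   obj.vz 
    108  0.2720   +0.177  +0.005  +0.996  -0.416
    217  0.5466   +0.589  -0.167  +2.000  -0.837
    325  0.8186   +1.268  -0.451  +2.996  -1.253


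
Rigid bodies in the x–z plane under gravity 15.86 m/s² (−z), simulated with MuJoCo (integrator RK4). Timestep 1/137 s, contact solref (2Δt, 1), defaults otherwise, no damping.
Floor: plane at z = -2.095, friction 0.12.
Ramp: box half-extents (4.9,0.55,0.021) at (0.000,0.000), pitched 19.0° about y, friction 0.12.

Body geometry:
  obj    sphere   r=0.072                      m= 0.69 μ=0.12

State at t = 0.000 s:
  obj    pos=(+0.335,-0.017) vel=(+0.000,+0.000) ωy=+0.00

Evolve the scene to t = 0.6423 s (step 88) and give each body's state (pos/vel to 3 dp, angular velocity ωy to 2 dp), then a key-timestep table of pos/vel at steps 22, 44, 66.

State at t = 0.6423 s:
  obj    pos=(+1.055,-0.265) vel=(+2.241,-0.771) ωy=+32.88

Key-timestep trajectory:
   step    t(s)  obj.x    obj.z    obj.vx   obj.vz 
     22  0.1606   +0.380  -0.033  +0.561  -0.193
     44  0.3212   +0.515  -0.079  +1.121  -0.386
     66  0.4818   +0.740  -0.156  +1.681  -0.579


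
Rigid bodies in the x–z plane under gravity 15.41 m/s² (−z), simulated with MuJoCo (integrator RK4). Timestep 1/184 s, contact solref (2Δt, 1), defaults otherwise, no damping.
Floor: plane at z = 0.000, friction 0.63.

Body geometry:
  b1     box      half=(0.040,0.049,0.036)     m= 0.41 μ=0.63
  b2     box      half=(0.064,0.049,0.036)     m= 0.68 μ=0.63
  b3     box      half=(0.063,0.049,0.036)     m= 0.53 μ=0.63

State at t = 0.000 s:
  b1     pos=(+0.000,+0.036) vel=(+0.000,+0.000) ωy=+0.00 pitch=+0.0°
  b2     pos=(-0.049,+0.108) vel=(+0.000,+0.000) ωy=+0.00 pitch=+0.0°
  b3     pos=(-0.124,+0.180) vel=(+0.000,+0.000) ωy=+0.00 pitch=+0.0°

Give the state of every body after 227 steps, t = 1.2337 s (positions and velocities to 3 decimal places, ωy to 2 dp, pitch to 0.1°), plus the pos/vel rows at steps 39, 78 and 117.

State at t = 1.2337 s:
  b1     pos=(+0.000,+0.036) vel=(+0.000,+0.000) ωy=+0.00 pitch=+0.0°
  b2     pos=(-0.110,+0.064) vel=(+0.000,+0.000) ωy=+0.00 pitch=-90.0°
  b3     pos=(-0.241,+0.063) vel=(+0.000,+0.000) ωy=+0.00 pitch=-90.0°

Key-timestep trajectory:
   step    t(s)  b1.x    b1.z    b1.vx   b1.vz   b2.x    b2.z    b2.vx   b2.vz   b3.x    b3.z    b3.vx   b3.vz 
     39  0.2120   +0.000  +0.036  +0.000  +0.000   -0.099  +0.068  -0.564  -0.153   -0.200  +0.072  -0.182  +0.073
     78  0.4239   +0.000  +0.036  +0.000  +0.000   -0.110  +0.064  +0.000  +0.000   -0.263  +0.071  -0.030  +0.005
    117  0.6359   +0.000  +0.036  +0.000  +0.000   -0.110  +0.064  +0.000  +0.000   -0.234  +0.066  -0.027  -0.008


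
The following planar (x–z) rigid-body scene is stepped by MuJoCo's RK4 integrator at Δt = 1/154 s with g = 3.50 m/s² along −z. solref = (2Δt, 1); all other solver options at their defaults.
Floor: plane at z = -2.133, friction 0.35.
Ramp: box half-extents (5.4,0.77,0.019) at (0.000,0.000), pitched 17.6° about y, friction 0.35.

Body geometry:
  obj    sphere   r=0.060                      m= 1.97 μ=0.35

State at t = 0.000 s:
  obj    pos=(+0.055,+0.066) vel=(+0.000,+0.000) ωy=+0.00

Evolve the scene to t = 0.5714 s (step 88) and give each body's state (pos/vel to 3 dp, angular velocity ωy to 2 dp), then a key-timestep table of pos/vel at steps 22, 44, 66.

State at t = 0.5714 s:
  obj    pos=(+0.173,+0.028) vel=(+0.412,-0.131) ωy=+7.20

Key-timestep trajectory:
   step    t(s)  obj.x    obj.z    obj.vx   obj.vz 
     22  0.1429   +0.062  +0.063  +0.103  -0.033
     44  0.2857   +0.084  +0.056  +0.206  -0.065
     66  0.4286   +0.121  +0.044  +0.309  -0.098


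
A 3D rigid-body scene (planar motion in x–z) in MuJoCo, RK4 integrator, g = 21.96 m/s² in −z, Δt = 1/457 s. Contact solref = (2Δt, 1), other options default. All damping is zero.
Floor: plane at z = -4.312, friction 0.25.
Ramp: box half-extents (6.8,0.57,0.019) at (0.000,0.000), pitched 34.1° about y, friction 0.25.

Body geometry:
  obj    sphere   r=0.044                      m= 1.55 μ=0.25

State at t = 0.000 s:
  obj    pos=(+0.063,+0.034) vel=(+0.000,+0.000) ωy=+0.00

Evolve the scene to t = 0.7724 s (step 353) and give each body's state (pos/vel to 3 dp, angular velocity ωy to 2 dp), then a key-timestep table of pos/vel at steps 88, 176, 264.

State at t = 0.7724 s:
  obj    pos=(+2.235,-1.437) vel=(+5.625,-3.808) ωy=+154.36

Key-timestep trajectory:
   step    t(s)  obj.x    obj.z    obj.vx   obj.vz 
     88  0.1926   +0.198  -0.058  +1.403  -0.950
    176  0.3851   +0.603  -0.332  +2.805  -1.899
    264  0.5777   +1.278  -0.789  +4.207  -2.848


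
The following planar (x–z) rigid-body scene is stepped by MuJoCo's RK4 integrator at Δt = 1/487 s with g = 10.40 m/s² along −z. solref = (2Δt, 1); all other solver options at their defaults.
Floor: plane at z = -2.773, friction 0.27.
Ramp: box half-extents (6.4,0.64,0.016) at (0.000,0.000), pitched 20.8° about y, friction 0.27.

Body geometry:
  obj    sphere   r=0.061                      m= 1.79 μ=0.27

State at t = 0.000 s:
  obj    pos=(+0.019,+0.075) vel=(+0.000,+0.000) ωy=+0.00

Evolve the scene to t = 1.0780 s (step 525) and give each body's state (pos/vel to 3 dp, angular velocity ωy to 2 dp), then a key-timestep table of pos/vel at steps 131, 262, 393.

State at t = 1.0780 s:
  obj    pos=(+1.452,-0.469) vel=(+2.658,-1.010) ωy=+46.62

Key-timestep trajectory:
   step    t(s)  obj.x    obj.z    obj.vx   obj.vz 
    131  0.2690   +0.108  +0.041  +0.663  -0.252
    262  0.5380   +0.376  -0.060  +1.327  -0.504
    393  0.8070   +0.822  -0.230  +1.990  -0.756


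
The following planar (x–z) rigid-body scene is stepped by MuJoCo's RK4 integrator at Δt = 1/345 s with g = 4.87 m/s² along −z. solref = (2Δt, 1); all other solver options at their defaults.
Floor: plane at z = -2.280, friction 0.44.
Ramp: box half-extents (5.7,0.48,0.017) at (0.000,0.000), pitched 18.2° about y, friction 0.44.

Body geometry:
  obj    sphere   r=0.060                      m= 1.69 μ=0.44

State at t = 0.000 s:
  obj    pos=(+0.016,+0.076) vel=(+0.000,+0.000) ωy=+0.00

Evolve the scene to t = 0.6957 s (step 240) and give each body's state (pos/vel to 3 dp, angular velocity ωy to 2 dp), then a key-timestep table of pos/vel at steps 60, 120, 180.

State at t = 0.6957 s:
  obj    pos=(+0.266,-0.006) vel=(+0.718,-0.236) ωy=+12.59

Key-timestep trajectory:
   step    t(s)  obj.x    obj.z    obj.vx   obj.vz 
     60  0.1739   +0.032  +0.071  +0.180  -0.059
    120  0.3478   +0.078  +0.055  +0.359  -0.118
    180  0.5217   +0.156  +0.030  +0.539  -0.177


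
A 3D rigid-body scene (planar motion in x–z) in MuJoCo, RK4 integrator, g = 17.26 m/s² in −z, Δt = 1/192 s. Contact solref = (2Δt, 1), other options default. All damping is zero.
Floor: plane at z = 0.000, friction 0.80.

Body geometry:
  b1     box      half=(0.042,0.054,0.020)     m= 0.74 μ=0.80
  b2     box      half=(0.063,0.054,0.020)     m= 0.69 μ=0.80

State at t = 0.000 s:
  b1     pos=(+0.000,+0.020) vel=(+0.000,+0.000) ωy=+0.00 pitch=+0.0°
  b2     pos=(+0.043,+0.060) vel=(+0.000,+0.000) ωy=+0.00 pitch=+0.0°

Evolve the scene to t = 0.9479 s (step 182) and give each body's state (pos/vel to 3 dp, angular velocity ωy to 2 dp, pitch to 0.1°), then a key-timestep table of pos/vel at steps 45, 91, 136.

State at t = 0.9479 s:
  b1     pos=(-0.001,+0.020) vel=(-0.001,+0.000) ωy=+0.00 pitch=+0.0°
  b2     pos=(+0.055,+0.055) vel=(+0.001,-0.001) ωy=-0.03 pitch=+38.1°

Key-timestep trajectory:
   step    t(s)  b1.x    b1.z    b1.vx   b1.vz   b2.x    b2.z    b2.vx   b2.vz 
     45  0.2344   +0.000  +0.020  +0.000  +0.000   +0.054  +0.056  +0.143  -0.143
     91  0.4740   +0.000  +0.020  -0.001  +0.000   +0.055  +0.055  +0.001  -0.001
    136  0.7083   +0.000  +0.020  -0.001  +0.000   +0.055  +0.055  +0.001  -0.001


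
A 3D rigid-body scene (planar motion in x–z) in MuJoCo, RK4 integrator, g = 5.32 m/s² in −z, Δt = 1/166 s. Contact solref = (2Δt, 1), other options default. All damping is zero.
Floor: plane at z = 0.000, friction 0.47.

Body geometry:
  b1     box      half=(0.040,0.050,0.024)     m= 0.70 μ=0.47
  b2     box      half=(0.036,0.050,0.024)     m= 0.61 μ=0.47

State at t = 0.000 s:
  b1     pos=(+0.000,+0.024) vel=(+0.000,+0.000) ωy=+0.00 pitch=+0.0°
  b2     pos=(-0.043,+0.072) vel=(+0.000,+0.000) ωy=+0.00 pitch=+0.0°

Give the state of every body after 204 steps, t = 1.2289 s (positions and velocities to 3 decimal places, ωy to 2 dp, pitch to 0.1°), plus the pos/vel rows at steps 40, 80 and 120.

State at t = 1.2289 s:
  b1     pos=(+0.000,+0.024) vel=(+0.000,+0.000) ωy=+0.00 pitch=+0.0°
  b2     pos=(-0.139,+0.024) vel=(+0.000,+0.000) ωy=+0.00 pitch=+180.0°

Key-timestep trajectory:
   step    t(s)  b1.x    b1.z    b1.vx   b1.vz   b2.x    b2.z    b2.vx   b2.vz 
     40  0.2410   +0.000  +0.024  +0.000  +0.000   -0.056  +0.066  -0.136  -0.120
     80  0.4819   +0.000  +0.024  +0.000  +0.000   -0.095  +0.043  -0.080  +0.013
    120  0.7229   +0.000  +0.024  +0.000  +0.000   -0.111  +0.042  -0.102  -0.020


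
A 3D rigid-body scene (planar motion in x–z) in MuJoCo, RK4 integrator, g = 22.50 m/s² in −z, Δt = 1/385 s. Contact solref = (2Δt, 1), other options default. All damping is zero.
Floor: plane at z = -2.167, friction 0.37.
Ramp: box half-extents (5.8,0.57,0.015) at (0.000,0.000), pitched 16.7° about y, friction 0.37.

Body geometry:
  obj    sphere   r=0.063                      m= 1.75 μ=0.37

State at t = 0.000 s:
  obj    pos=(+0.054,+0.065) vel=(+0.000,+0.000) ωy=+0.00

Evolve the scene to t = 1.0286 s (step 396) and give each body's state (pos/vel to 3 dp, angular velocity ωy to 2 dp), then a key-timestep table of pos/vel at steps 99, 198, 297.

State at t = 1.0286 s:
  obj    pos=(+2.394,-0.637) vel=(+4.550,-1.365) ωy=+75.40

Key-timestep trajectory:
   step    t(s)  obj.x    obj.z    obj.vx   obj.vz 
     99  0.2571   +0.200  +0.021  +1.138  -0.341
    198  0.5143   +0.639  -0.110  +2.275  -0.683
    297  0.7714   +1.370  -0.330  +3.412  -1.024


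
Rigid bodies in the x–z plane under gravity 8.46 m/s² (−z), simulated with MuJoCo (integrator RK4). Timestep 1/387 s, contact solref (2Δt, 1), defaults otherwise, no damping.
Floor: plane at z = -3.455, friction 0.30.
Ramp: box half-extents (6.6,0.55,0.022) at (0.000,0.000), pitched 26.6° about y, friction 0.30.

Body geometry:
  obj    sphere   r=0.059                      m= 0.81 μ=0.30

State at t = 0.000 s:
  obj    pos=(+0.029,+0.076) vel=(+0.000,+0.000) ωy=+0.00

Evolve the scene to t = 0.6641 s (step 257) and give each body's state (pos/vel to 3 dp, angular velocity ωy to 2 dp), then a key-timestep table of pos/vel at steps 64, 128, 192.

State at t = 0.6641 s:
  obj    pos=(+0.563,-0.191) vel=(+1.607,-0.805) ωy=+30.45

Key-timestep trajectory:
   step    t(s)  obj.x    obj.z    obj.vx   obj.vz 
     64  0.1654   +0.062  +0.059  +0.400  -0.200
    128  0.3307   +0.161  +0.010  +0.800  -0.401
    192  0.4961   +0.327  -0.073  +1.200  -0.601


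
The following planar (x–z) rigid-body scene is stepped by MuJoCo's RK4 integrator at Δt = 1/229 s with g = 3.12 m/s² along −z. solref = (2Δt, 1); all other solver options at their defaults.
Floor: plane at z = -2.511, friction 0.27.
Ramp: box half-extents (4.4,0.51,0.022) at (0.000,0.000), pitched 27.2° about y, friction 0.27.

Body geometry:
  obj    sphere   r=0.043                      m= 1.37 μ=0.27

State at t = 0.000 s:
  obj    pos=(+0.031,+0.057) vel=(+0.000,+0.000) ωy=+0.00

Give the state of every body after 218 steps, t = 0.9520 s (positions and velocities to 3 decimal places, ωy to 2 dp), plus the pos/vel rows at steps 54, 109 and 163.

State at t = 0.9520 s:
  obj    pos=(+0.442,-0.154) vel=(+0.863,-0.443) ωy=+22.55

Key-timestep trajectory:
   step    t(s)  obj.x    obj.z    obj.vx   obj.vz 
     54  0.2358   +0.056  +0.044  +0.214  -0.110
    109  0.4760   +0.134  +0.004  +0.431  -0.222
    163  0.7118   +0.261  -0.061  +0.645  -0.331


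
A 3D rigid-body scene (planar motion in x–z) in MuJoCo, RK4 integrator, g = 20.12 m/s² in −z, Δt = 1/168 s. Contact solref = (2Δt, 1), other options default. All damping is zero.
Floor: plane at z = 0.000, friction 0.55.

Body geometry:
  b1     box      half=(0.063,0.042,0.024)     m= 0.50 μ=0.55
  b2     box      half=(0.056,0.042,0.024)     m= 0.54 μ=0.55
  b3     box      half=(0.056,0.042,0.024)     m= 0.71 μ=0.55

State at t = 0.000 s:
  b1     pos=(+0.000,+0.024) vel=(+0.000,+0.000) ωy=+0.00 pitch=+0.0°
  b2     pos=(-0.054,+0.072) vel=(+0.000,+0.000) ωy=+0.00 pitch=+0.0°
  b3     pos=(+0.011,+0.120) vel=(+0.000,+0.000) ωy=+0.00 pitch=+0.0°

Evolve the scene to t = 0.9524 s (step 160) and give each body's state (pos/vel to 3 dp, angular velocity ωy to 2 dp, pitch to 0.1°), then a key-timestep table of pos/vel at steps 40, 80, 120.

State at t = 0.9524 s:
  b1     pos=(+0.000,+0.024) vel=(+0.000,+0.000) ωy=+0.00 pitch=+0.0°
  b2     pos=(-0.055,+0.072) vel=(-0.001,+0.000) ωy=+0.00 pitch=+0.0°
  b3     pos=(+0.025,+0.105) vel=(+0.000,-0.001) ωy=-0.05 pitch=+46.0°

Key-timestep trajectory:
   step    t(s)  b1.x    b1.z    b1.vx   b1.vz   b2.x    b2.z    b2.vx   b2.vz   b3.x    b3.z    b3.vx   b3.vz 
     40  0.2381   +0.000  +0.024  +0.001  +0.000   -0.054  +0.072  +0.001  +0.000   +0.038  +0.108  -0.032  -0.004
     80  0.4762   +0.000  +0.024  +0.000  +0.000   -0.055  +0.072  -0.001  +0.000   +0.025  +0.105  +0.000  -0.001
    120  0.7143   +0.000  +0.024  +0.000  +0.000   -0.055  +0.072  -0.001  +0.000   +0.025  +0.105  +0.000  -0.001


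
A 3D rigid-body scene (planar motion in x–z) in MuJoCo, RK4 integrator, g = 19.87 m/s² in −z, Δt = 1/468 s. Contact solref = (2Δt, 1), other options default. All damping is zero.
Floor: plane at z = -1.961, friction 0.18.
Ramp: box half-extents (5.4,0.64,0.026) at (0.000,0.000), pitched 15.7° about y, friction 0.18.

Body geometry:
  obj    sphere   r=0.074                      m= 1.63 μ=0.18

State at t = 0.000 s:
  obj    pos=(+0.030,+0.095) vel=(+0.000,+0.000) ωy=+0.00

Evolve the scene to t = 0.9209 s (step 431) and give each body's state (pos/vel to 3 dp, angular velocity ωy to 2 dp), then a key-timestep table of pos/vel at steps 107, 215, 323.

State at t = 0.9209 s:
  obj    pos=(+1.598,-0.345) vel=(+3.405,-0.957) ωy=+47.79

Key-timestep trajectory:
   step    t(s)  obj.x    obj.z    obj.vx   obj.vz 
    107  0.2286   +0.127  +0.068  +0.845  -0.238
    215  0.4594   +0.420  -0.014  +1.699  -0.477
    323  0.6902   +0.911  -0.152  +2.552  -0.717


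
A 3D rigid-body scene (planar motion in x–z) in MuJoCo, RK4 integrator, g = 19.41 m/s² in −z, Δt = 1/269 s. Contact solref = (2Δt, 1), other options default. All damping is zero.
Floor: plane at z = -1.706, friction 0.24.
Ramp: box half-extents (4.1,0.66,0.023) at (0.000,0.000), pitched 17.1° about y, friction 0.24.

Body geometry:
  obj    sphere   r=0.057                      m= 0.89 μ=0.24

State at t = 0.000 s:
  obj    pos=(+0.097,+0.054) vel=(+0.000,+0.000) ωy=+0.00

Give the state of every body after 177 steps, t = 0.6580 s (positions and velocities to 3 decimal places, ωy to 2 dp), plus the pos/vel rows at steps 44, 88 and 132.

State at t = 0.6580 s:
  obj    pos=(+0.941,-0.206) vel=(+2.564,-0.789) ωy=+47.05

Key-timestep trajectory:
   step    t(s)  obj.x    obj.z    obj.vx   obj.vz 
     44  0.1636   +0.149  +0.038  +0.637  -0.196
     88  0.3271   +0.306  -0.010  +1.275  -0.392
    132  0.4907   +0.566  -0.090  +1.912  -0.588


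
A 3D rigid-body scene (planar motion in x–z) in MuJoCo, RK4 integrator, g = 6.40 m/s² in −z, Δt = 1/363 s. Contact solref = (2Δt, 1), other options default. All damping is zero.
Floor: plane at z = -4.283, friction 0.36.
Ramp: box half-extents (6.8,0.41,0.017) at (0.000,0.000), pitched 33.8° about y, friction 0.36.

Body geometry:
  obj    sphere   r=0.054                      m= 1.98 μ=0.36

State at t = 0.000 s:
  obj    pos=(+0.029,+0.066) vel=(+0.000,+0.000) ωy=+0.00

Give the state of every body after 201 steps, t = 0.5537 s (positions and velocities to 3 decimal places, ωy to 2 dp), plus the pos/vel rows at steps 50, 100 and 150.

State at t = 0.5537 s:
  obj    pos=(+0.353,-0.151) vel=(+1.170,-0.783) ωy=+26.07

Key-timestep trajectory:
   step    t(s)  obj.x    obj.z    obj.vx   obj.vz 
     50  0.1377   +0.049  +0.053  +0.291  -0.195
    100  0.2755   +0.109  +0.012  +0.582  -0.390
    150  0.4132   +0.209  -0.055  +0.873  -0.585


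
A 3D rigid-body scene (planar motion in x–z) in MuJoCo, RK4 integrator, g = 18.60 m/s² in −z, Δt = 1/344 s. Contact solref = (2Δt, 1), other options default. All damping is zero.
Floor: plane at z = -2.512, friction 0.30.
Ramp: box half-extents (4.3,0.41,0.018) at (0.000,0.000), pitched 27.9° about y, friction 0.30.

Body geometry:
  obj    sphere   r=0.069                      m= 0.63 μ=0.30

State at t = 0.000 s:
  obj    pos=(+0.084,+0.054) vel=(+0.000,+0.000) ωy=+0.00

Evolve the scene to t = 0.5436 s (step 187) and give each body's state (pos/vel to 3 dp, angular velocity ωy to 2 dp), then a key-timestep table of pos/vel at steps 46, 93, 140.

State at t = 0.5436 s:
  obj    pos=(+0.896,-0.376) vel=(+2.987,-1.581) ωy=+48.97

Key-timestep trajectory:
   step    t(s)  obj.x    obj.z    obj.vx   obj.vz 
     46  0.1337   +0.133  +0.028  +0.735  -0.389
     93  0.2703   +0.285  -0.052  +1.486  -0.787
    140  0.4070   +0.539  -0.187  +2.236  -1.184


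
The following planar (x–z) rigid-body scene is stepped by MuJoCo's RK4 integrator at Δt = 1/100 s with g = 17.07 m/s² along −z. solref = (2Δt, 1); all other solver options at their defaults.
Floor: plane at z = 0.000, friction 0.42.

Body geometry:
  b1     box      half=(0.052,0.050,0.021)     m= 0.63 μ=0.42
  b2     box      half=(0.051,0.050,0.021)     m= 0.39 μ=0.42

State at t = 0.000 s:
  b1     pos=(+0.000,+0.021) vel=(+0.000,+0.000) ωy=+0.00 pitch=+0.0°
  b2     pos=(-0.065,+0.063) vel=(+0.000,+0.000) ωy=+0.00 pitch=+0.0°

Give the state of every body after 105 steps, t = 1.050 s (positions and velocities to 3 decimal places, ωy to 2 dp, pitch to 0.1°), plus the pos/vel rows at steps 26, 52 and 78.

State at t = 1.050 s:
  b1     pos=(+0.001,+0.021) vel=(+0.001,+0.000) ωy=+0.00 pitch=+0.0°
  b2     pos=(-0.074,+0.050) vel=(-0.001,-0.001) ωy=+0.04 pitch=-42.2°

Key-timestep trajectory:
   step    t(s)  b1.x    b1.z    b1.vx   b1.vz   b2.x    b2.z    b2.vx   b2.vz 
     26  0.2600   +0.000  +0.021  +0.004  +0.000   -0.072  +0.049  +0.050  -0.034
     52  0.5200   +0.000  +0.021  +0.001  +0.000   -0.074  +0.050  -0.001  -0.001
     78  0.7800   +0.000  +0.021  +0.001  +0.000   -0.074  +0.050  -0.001  -0.001


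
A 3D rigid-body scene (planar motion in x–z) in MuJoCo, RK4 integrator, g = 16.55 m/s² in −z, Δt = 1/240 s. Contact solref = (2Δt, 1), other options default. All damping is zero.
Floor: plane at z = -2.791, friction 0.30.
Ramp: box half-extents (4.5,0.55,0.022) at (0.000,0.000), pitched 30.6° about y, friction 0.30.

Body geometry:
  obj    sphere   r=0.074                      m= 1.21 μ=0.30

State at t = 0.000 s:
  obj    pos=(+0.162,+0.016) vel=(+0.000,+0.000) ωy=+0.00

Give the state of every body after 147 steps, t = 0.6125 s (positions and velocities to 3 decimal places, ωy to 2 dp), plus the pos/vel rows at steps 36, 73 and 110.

State at t = 0.6125 s:
  obj    pos=(+1.134,-0.559) vel=(+3.173,-1.876) ωy=+49.79

Key-timestep trajectory:
   step    t(s)  obj.x    obj.z    obj.vx   obj.vz 
     36  0.1500   +0.220  -0.019  +0.777  -0.460
     73  0.3042   +0.402  -0.126  +1.576  -0.932
    110  0.4583   +0.706  -0.306  +2.374  -1.404


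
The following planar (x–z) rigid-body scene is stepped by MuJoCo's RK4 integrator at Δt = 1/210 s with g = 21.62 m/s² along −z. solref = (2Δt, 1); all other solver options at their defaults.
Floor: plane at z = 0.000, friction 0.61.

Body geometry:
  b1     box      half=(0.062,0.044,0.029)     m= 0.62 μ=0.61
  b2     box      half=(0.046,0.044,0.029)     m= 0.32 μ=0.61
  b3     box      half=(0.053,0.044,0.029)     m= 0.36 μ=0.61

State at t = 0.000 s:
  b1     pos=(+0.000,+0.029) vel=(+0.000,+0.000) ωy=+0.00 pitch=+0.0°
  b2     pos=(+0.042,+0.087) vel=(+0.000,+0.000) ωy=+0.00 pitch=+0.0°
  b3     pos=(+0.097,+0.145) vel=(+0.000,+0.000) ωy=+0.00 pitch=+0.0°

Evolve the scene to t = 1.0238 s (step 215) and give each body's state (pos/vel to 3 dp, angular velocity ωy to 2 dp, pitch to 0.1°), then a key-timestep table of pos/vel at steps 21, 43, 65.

State at t = 1.0238 s:
  b1     pos=(+0.000,+0.029) vel=(+0.000,+0.000) ωy=+0.00 pitch=+0.0°
  b2     pos=(+0.042,+0.087) vel=(+0.000,+0.000) ωy=+0.00 pitch=+0.0°
  b3     pos=(+0.122,+0.053) vel=(+0.000,+0.000) ωy=+0.00 pitch=+90.0°

Key-timestep trajectory:
   step    t(s)  b1.x    b1.z    b1.vx   b1.vz   b2.x    b2.z    b2.vx   b2.vz   b3.x    b3.z    b3.vx   b3.vz 
     21  0.1000   +0.000  +0.029  +0.000  +0.000   +0.042  +0.087  +0.002  +0.002   +0.111  +0.135  +0.290  -0.320
     43  0.2048   +0.000  +0.029  +0.000  +0.000   +0.042  +0.087  +0.000  +0.000   +0.135  +0.056  -0.091  +0.139
     65  0.3095   +0.000  +0.029  +0.000  +0.000   +0.042  +0.087  -0.001  +0.004   +0.121  +0.053  +0.163  -0.074


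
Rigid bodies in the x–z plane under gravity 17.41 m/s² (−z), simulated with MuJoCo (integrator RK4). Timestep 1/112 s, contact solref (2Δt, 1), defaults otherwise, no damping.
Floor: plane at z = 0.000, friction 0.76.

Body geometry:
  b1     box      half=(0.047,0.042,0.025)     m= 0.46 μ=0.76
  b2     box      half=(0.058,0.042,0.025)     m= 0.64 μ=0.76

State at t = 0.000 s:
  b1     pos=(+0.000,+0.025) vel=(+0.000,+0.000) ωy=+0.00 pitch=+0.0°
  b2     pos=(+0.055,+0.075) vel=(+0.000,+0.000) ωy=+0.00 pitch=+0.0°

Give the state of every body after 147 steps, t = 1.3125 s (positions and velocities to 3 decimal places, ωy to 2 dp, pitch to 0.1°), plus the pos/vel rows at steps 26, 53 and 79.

State at t = 1.3125 s:
  b1     pos=(+0.000,+0.025) vel=(+0.000,+0.000) ωy=+0.00 pitch=+0.0°
  b2     pos=(+0.112,+0.058) vel=(+0.000,+0.000) ωy=+0.00 pitch=+90.0°

Key-timestep trajectory:
   step    t(s)  b1.x    b1.z    b1.vx   b1.vz   b2.x    b2.z    b2.vx   b2.vz 
     26  0.2321   +0.000  +0.025  +0.000  +0.000   +0.093  +0.063  +0.212  -0.010
     53  0.4732   +0.000  +0.025  +0.000  +0.000   +0.130  +0.063  -0.042  -0.005
     79  0.7054   +0.000  +0.025  +0.000  +0.000   +0.113  +0.058  +0.158  +0.002


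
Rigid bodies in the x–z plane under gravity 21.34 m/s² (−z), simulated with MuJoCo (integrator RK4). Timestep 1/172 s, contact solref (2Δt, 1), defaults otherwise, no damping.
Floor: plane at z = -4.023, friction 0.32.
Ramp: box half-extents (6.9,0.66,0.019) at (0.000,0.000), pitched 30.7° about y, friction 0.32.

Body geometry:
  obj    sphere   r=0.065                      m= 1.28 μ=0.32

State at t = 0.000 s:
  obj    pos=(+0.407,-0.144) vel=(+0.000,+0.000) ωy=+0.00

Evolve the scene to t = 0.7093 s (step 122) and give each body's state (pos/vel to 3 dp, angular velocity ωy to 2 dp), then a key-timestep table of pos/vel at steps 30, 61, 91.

State at t = 0.7093 s:
  obj    pos=(+2.091,-1.144) vel=(+4.747,-2.818) ωy=+84.90

Key-timestep trajectory:
   step    t(s)  obj.x    obj.z    obj.vx   obj.vz 
     30  0.1744   +0.509  -0.204  +1.168  -0.693
     61  0.3547   +0.828  -0.394  +2.374  -1.409
     91  0.5291   +1.344  -0.700  +3.541  -2.102


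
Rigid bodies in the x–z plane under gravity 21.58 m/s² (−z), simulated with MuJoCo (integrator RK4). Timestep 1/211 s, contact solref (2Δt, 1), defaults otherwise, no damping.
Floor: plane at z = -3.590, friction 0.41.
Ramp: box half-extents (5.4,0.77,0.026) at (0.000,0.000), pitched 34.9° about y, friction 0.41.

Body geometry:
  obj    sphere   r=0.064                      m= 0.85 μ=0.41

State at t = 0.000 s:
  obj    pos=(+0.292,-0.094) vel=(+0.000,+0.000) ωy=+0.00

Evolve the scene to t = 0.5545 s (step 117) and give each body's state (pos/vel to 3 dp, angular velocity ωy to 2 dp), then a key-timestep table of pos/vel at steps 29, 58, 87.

State at t = 0.5545 s:
  obj    pos=(+1.404,-0.870) vel=(+4.011,-2.798) ωy=+76.39

Key-timestep trajectory:
   step    t(s)  obj.x    obj.z    obj.vx   obj.vz 
     29  0.1374   +0.360  -0.142  +0.995  -0.694
     58  0.2749   +0.565  -0.285  +1.989  -1.387
     87  0.4123   +0.907  -0.523  +2.983  -2.081


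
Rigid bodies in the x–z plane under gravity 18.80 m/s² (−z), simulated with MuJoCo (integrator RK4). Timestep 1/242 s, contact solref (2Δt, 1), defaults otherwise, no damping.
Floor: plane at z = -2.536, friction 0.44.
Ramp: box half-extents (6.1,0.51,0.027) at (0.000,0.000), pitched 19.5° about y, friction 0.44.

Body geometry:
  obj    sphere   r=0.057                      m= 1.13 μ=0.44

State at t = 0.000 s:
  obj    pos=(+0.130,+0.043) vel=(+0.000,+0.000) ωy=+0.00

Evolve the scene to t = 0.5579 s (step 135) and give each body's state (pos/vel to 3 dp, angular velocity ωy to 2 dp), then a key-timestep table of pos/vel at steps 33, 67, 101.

State at t = 0.5579 s:
  obj    pos=(+0.788,-0.190) vel=(+2.357,-0.835) ωy=+43.86

Key-timestep trajectory:
   step    t(s)  obj.x    obj.z    obj.vx   obj.vz 
     33  0.1364   +0.169  +0.029  +0.576  -0.204
     67  0.2769   +0.292  -0.014  +1.170  -0.414
    101  0.4174   +0.498  -0.087  +1.764  -0.625


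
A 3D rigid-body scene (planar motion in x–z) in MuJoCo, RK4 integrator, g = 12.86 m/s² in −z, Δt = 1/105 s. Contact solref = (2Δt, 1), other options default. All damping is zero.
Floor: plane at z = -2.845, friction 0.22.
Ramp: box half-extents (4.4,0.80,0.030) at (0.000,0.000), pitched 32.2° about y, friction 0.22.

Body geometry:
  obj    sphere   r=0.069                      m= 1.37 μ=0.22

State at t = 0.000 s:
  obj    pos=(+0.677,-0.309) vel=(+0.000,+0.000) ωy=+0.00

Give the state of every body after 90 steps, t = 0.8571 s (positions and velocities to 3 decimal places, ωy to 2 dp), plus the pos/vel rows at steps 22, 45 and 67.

State at t = 0.8571 s:
  obj    pos=(+2.199,-1.268) vel=(+3.551,-2.236) ωy=+60.76

Key-timestep trajectory:
   step    t(s)  obj.x    obj.z    obj.vx   obj.vz 
     22  0.2095   +0.768  -0.367  +0.868  -0.547
     45  0.4286   +1.058  -0.549  +1.776  -1.118
     67  0.6381   +1.521  -0.841  +2.644  -1.665


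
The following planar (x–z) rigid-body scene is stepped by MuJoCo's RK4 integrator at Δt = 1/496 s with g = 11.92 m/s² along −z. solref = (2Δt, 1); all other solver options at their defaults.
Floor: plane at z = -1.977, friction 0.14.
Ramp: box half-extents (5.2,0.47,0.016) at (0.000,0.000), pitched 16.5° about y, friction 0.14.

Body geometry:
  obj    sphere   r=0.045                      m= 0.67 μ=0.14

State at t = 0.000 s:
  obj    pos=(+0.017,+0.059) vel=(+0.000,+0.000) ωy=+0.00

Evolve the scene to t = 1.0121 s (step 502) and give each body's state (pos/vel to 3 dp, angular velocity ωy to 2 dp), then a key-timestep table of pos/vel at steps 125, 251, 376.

State at t = 1.0121 s:
  obj    pos=(+1.205,-0.293) vel=(+2.347,-0.695) ωy=+54.38

Key-timestep trajectory:
   step    t(s)  obj.x    obj.z    obj.vx   obj.vz 
    125  0.2520   +0.091  +0.037  +0.584  -0.173
    251  0.5060   +0.314  -0.029  +1.173  -0.348
    376  0.7581   +0.683  -0.139  +1.758  -0.521


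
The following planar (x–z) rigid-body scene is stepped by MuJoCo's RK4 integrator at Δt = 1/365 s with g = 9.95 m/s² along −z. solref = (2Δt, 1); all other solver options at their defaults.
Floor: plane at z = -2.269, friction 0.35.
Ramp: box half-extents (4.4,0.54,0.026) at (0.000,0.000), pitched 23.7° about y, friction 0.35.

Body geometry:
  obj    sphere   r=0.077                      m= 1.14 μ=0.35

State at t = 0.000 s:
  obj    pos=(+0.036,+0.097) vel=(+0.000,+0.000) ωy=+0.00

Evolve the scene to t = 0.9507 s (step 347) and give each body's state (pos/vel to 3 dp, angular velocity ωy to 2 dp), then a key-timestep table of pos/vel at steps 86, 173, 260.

State at t = 0.9507 s:
  obj    pos=(+1.218,-0.422) vel=(+2.487,-1.092) ωy=+35.27

Key-timestep trajectory:
   step    t(s)  obj.x    obj.z    obj.vx   obj.vz 
     86  0.2356   +0.109  +0.065  +0.616  -0.271
    173  0.4740   +0.330  -0.032  +1.240  -0.544
    260  0.7123   +0.700  -0.195  +1.863  -0.818


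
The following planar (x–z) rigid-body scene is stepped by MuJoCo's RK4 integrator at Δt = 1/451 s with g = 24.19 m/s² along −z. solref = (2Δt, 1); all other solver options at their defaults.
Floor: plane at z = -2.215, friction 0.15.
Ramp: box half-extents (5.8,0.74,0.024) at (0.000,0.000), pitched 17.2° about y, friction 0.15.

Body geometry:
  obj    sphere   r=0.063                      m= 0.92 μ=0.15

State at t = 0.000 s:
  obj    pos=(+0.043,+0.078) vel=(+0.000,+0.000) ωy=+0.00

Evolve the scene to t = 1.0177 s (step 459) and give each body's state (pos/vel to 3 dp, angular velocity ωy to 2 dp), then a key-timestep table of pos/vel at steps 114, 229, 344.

State at t = 1.0177 s:
  obj    pos=(+2.571,-0.705) vel=(+4.968,-1.538) ωy=+82.53

Key-timestep trajectory:
   step    t(s)  obj.x    obj.z    obj.vx   obj.vz 
    114  0.2528   +0.199  +0.029  +1.234  -0.382
    229  0.5078   +0.672  -0.117  +2.478  -0.767
    344  0.7627   +1.463  -0.362  +3.723  -1.152


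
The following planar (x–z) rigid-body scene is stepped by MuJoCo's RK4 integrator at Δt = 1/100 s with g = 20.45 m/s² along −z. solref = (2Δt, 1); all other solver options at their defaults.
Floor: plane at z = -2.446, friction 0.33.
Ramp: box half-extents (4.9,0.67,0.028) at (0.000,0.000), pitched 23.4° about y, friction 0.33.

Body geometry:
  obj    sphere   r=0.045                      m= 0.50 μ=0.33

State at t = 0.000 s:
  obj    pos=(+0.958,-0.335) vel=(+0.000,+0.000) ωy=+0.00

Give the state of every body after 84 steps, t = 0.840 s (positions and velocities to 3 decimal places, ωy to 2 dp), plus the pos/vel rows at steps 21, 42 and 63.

State at t = 0.840 s:
  obj    pos=(+2.836,-1.148) vel=(+4.471,-1.935) ωy=+108.25

Key-timestep trajectory:
   step    t(s)  obj.x    obj.z    obj.vx   obj.vz 
     21  0.2100   +1.075  -0.386  +1.118  -0.484
     42  0.4200   +1.427  -0.538  +2.235  -0.967
     63  0.6300   +2.014  -0.792  +3.353  -1.451
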